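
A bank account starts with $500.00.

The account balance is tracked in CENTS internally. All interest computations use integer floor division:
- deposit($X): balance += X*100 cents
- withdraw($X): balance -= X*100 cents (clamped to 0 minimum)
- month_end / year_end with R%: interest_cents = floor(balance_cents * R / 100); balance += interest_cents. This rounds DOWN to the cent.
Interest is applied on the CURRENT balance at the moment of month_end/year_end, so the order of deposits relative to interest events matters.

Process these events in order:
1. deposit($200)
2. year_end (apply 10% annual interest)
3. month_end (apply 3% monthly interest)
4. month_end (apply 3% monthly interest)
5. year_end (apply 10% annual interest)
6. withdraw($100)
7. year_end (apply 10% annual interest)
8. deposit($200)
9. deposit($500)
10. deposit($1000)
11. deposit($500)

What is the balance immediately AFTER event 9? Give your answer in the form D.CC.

After 1 (deposit($200)): balance=$700.00 total_interest=$0.00
After 2 (year_end (apply 10% annual interest)): balance=$770.00 total_interest=$70.00
After 3 (month_end (apply 3% monthly interest)): balance=$793.10 total_interest=$93.10
After 4 (month_end (apply 3% monthly interest)): balance=$816.89 total_interest=$116.89
After 5 (year_end (apply 10% annual interest)): balance=$898.57 total_interest=$198.57
After 6 (withdraw($100)): balance=$798.57 total_interest=$198.57
After 7 (year_end (apply 10% annual interest)): balance=$878.42 total_interest=$278.42
After 8 (deposit($200)): balance=$1078.42 total_interest=$278.42
After 9 (deposit($500)): balance=$1578.42 total_interest=$278.42

Answer: 1578.42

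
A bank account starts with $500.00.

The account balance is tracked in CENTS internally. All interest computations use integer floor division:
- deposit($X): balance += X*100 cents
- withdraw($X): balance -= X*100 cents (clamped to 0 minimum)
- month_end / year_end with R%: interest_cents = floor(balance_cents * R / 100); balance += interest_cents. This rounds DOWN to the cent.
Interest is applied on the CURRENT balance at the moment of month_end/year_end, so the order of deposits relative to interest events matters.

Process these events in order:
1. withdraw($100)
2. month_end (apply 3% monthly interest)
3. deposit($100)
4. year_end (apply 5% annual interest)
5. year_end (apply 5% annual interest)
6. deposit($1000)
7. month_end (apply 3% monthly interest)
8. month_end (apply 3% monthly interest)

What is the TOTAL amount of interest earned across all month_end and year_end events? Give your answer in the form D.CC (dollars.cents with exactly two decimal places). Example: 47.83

Answer: 159.75

Derivation:
After 1 (withdraw($100)): balance=$400.00 total_interest=$0.00
After 2 (month_end (apply 3% monthly interest)): balance=$412.00 total_interest=$12.00
After 3 (deposit($100)): balance=$512.00 total_interest=$12.00
After 4 (year_end (apply 5% annual interest)): balance=$537.60 total_interest=$37.60
After 5 (year_end (apply 5% annual interest)): balance=$564.48 total_interest=$64.48
After 6 (deposit($1000)): balance=$1564.48 total_interest=$64.48
After 7 (month_end (apply 3% monthly interest)): balance=$1611.41 total_interest=$111.41
After 8 (month_end (apply 3% monthly interest)): balance=$1659.75 total_interest=$159.75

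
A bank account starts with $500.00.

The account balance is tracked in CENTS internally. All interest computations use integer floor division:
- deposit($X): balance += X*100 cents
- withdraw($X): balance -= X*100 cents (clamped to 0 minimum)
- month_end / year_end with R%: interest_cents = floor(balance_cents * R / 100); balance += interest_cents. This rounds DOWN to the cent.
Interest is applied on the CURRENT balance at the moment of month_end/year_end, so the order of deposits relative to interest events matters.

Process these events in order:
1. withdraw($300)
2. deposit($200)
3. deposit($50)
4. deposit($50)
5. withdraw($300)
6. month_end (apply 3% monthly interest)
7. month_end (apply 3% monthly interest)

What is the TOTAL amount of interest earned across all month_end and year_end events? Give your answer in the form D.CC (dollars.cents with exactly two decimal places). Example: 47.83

Answer: 12.18

Derivation:
After 1 (withdraw($300)): balance=$200.00 total_interest=$0.00
After 2 (deposit($200)): balance=$400.00 total_interest=$0.00
After 3 (deposit($50)): balance=$450.00 total_interest=$0.00
After 4 (deposit($50)): balance=$500.00 total_interest=$0.00
After 5 (withdraw($300)): balance=$200.00 total_interest=$0.00
After 6 (month_end (apply 3% monthly interest)): balance=$206.00 total_interest=$6.00
After 7 (month_end (apply 3% monthly interest)): balance=$212.18 total_interest=$12.18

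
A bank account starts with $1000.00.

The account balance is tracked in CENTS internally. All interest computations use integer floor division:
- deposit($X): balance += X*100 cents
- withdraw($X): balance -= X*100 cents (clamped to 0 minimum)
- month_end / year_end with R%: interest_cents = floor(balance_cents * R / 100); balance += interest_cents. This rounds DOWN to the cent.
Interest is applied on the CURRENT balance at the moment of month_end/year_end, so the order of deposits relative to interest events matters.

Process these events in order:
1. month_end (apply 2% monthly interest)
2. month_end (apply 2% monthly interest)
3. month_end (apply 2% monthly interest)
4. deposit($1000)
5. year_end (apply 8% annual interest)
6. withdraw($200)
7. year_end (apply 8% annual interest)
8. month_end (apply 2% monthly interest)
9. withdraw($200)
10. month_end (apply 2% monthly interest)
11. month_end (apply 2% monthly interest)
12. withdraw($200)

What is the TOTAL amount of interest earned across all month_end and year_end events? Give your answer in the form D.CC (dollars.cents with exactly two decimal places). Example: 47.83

After 1 (month_end (apply 2% monthly interest)): balance=$1020.00 total_interest=$20.00
After 2 (month_end (apply 2% monthly interest)): balance=$1040.40 total_interest=$40.40
After 3 (month_end (apply 2% monthly interest)): balance=$1061.20 total_interest=$61.20
After 4 (deposit($1000)): balance=$2061.20 total_interest=$61.20
After 5 (year_end (apply 8% annual interest)): balance=$2226.09 total_interest=$226.09
After 6 (withdraw($200)): balance=$2026.09 total_interest=$226.09
After 7 (year_end (apply 8% annual interest)): balance=$2188.17 total_interest=$388.17
After 8 (month_end (apply 2% monthly interest)): balance=$2231.93 total_interest=$431.93
After 9 (withdraw($200)): balance=$2031.93 total_interest=$431.93
After 10 (month_end (apply 2% monthly interest)): balance=$2072.56 total_interest=$472.56
After 11 (month_end (apply 2% monthly interest)): balance=$2114.01 total_interest=$514.01
After 12 (withdraw($200)): balance=$1914.01 total_interest=$514.01

Answer: 514.01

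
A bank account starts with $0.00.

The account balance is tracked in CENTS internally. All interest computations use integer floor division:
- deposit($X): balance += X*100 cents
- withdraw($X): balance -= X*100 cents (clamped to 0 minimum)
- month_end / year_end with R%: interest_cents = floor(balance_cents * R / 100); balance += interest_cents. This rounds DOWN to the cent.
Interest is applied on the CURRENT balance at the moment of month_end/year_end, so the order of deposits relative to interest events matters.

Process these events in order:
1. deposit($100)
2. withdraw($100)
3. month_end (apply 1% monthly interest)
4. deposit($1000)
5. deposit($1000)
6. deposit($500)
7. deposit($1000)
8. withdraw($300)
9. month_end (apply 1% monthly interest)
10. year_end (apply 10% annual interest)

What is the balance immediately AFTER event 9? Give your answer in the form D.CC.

After 1 (deposit($100)): balance=$100.00 total_interest=$0.00
After 2 (withdraw($100)): balance=$0.00 total_interest=$0.00
After 3 (month_end (apply 1% monthly interest)): balance=$0.00 total_interest=$0.00
After 4 (deposit($1000)): balance=$1000.00 total_interest=$0.00
After 5 (deposit($1000)): balance=$2000.00 total_interest=$0.00
After 6 (deposit($500)): balance=$2500.00 total_interest=$0.00
After 7 (deposit($1000)): balance=$3500.00 total_interest=$0.00
After 8 (withdraw($300)): balance=$3200.00 total_interest=$0.00
After 9 (month_end (apply 1% monthly interest)): balance=$3232.00 total_interest=$32.00

Answer: 3232.00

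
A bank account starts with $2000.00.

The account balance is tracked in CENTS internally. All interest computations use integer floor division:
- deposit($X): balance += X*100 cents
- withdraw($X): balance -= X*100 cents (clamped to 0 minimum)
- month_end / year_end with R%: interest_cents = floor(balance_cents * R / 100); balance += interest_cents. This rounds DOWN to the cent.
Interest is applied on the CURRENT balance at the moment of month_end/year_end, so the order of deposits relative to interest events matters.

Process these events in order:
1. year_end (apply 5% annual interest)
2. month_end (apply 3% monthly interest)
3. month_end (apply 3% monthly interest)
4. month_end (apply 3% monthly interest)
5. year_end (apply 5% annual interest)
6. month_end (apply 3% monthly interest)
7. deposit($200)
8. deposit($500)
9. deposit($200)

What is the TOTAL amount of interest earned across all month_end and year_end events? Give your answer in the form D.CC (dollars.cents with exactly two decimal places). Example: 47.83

Answer: 481.73

Derivation:
After 1 (year_end (apply 5% annual interest)): balance=$2100.00 total_interest=$100.00
After 2 (month_end (apply 3% monthly interest)): balance=$2163.00 total_interest=$163.00
After 3 (month_end (apply 3% monthly interest)): balance=$2227.89 total_interest=$227.89
After 4 (month_end (apply 3% monthly interest)): balance=$2294.72 total_interest=$294.72
After 5 (year_end (apply 5% annual interest)): balance=$2409.45 total_interest=$409.45
After 6 (month_end (apply 3% monthly interest)): balance=$2481.73 total_interest=$481.73
After 7 (deposit($200)): balance=$2681.73 total_interest=$481.73
After 8 (deposit($500)): balance=$3181.73 total_interest=$481.73
After 9 (deposit($200)): balance=$3381.73 total_interest=$481.73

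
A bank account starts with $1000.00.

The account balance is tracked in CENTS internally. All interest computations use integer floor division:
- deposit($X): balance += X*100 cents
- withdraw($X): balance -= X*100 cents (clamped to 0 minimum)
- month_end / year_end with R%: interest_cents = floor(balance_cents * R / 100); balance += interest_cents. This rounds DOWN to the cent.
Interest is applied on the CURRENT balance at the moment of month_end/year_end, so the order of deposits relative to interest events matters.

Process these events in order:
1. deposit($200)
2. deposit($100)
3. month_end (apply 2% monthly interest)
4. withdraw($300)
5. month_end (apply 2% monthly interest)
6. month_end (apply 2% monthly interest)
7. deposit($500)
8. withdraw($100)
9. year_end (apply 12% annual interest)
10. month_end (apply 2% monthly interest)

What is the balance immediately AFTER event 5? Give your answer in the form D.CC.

Answer: 1046.52

Derivation:
After 1 (deposit($200)): balance=$1200.00 total_interest=$0.00
After 2 (deposit($100)): balance=$1300.00 total_interest=$0.00
After 3 (month_end (apply 2% monthly interest)): balance=$1326.00 total_interest=$26.00
After 4 (withdraw($300)): balance=$1026.00 total_interest=$26.00
After 5 (month_end (apply 2% monthly interest)): balance=$1046.52 total_interest=$46.52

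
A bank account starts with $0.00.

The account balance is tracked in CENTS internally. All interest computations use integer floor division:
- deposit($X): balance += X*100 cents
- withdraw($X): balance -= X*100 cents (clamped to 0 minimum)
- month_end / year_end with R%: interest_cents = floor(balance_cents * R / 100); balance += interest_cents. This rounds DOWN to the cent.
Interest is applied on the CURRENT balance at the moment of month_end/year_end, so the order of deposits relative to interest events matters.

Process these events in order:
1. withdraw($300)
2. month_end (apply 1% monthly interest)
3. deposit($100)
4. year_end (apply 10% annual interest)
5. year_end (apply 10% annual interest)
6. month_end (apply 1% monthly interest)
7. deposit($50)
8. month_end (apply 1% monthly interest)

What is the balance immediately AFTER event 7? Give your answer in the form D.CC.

Answer: 172.21

Derivation:
After 1 (withdraw($300)): balance=$0.00 total_interest=$0.00
After 2 (month_end (apply 1% monthly interest)): balance=$0.00 total_interest=$0.00
After 3 (deposit($100)): balance=$100.00 total_interest=$0.00
After 4 (year_end (apply 10% annual interest)): balance=$110.00 total_interest=$10.00
After 5 (year_end (apply 10% annual interest)): balance=$121.00 total_interest=$21.00
After 6 (month_end (apply 1% monthly interest)): balance=$122.21 total_interest=$22.21
After 7 (deposit($50)): balance=$172.21 total_interest=$22.21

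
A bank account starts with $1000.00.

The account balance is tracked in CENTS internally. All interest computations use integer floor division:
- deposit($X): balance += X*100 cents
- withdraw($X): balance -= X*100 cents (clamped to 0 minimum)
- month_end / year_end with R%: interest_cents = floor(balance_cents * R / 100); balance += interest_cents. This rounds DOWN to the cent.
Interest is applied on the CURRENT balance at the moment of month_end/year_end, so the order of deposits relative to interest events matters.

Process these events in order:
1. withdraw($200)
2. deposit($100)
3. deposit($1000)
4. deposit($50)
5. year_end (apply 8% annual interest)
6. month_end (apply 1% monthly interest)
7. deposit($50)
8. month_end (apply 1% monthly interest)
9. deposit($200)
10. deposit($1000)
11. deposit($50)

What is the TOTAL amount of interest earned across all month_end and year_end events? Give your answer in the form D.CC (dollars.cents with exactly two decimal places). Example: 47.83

Answer: 198.83

Derivation:
After 1 (withdraw($200)): balance=$800.00 total_interest=$0.00
After 2 (deposit($100)): balance=$900.00 total_interest=$0.00
After 3 (deposit($1000)): balance=$1900.00 total_interest=$0.00
After 4 (deposit($50)): balance=$1950.00 total_interest=$0.00
After 5 (year_end (apply 8% annual interest)): balance=$2106.00 total_interest=$156.00
After 6 (month_end (apply 1% monthly interest)): balance=$2127.06 total_interest=$177.06
After 7 (deposit($50)): balance=$2177.06 total_interest=$177.06
After 8 (month_end (apply 1% monthly interest)): balance=$2198.83 total_interest=$198.83
After 9 (deposit($200)): balance=$2398.83 total_interest=$198.83
After 10 (deposit($1000)): balance=$3398.83 total_interest=$198.83
After 11 (deposit($50)): balance=$3448.83 total_interest=$198.83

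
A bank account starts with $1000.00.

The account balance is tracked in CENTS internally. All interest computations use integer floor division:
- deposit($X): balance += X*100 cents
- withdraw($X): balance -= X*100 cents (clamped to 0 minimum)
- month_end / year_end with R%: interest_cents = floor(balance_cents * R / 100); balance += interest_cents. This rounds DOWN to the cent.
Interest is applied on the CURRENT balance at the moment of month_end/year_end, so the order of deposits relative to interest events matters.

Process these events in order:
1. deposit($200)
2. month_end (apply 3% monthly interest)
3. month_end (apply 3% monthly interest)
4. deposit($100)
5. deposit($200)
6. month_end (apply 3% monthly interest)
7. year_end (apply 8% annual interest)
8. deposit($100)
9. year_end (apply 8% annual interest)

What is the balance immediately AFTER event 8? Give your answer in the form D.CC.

After 1 (deposit($200)): balance=$1200.00 total_interest=$0.00
After 2 (month_end (apply 3% monthly interest)): balance=$1236.00 total_interest=$36.00
After 3 (month_end (apply 3% monthly interest)): balance=$1273.08 total_interest=$73.08
After 4 (deposit($100)): balance=$1373.08 total_interest=$73.08
After 5 (deposit($200)): balance=$1573.08 total_interest=$73.08
After 6 (month_end (apply 3% monthly interest)): balance=$1620.27 total_interest=$120.27
After 7 (year_end (apply 8% annual interest)): balance=$1749.89 total_interest=$249.89
After 8 (deposit($100)): balance=$1849.89 total_interest=$249.89

Answer: 1849.89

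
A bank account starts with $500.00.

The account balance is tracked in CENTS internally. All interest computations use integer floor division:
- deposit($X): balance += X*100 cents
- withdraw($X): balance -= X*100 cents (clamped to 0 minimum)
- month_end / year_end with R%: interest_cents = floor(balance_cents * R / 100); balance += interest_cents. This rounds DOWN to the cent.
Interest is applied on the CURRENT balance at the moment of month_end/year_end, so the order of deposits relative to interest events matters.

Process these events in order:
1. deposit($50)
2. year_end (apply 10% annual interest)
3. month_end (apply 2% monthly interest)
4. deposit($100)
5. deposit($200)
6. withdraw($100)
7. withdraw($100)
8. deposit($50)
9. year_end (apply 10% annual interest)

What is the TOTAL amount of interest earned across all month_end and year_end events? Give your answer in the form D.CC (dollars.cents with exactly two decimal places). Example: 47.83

After 1 (deposit($50)): balance=$550.00 total_interest=$0.00
After 2 (year_end (apply 10% annual interest)): balance=$605.00 total_interest=$55.00
After 3 (month_end (apply 2% monthly interest)): balance=$617.10 total_interest=$67.10
After 4 (deposit($100)): balance=$717.10 total_interest=$67.10
After 5 (deposit($200)): balance=$917.10 total_interest=$67.10
After 6 (withdraw($100)): balance=$817.10 total_interest=$67.10
After 7 (withdraw($100)): balance=$717.10 total_interest=$67.10
After 8 (deposit($50)): balance=$767.10 total_interest=$67.10
After 9 (year_end (apply 10% annual interest)): balance=$843.81 total_interest=$143.81

Answer: 143.81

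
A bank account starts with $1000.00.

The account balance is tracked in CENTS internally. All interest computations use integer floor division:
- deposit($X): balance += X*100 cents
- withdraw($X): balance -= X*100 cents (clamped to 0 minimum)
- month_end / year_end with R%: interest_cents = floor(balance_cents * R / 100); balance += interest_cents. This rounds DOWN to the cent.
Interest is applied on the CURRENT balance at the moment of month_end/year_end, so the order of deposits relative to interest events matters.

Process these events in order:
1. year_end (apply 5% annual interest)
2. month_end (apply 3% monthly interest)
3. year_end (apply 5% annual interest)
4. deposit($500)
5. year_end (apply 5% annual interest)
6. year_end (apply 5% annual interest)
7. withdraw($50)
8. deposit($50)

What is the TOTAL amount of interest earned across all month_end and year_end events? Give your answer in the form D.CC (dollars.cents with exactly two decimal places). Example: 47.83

After 1 (year_end (apply 5% annual interest)): balance=$1050.00 total_interest=$50.00
After 2 (month_end (apply 3% monthly interest)): balance=$1081.50 total_interest=$81.50
After 3 (year_end (apply 5% annual interest)): balance=$1135.57 total_interest=$135.57
After 4 (deposit($500)): balance=$1635.57 total_interest=$135.57
After 5 (year_end (apply 5% annual interest)): balance=$1717.34 total_interest=$217.34
After 6 (year_end (apply 5% annual interest)): balance=$1803.20 total_interest=$303.20
After 7 (withdraw($50)): balance=$1753.20 total_interest=$303.20
After 8 (deposit($50)): balance=$1803.20 total_interest=$303.20

Answer: 303.20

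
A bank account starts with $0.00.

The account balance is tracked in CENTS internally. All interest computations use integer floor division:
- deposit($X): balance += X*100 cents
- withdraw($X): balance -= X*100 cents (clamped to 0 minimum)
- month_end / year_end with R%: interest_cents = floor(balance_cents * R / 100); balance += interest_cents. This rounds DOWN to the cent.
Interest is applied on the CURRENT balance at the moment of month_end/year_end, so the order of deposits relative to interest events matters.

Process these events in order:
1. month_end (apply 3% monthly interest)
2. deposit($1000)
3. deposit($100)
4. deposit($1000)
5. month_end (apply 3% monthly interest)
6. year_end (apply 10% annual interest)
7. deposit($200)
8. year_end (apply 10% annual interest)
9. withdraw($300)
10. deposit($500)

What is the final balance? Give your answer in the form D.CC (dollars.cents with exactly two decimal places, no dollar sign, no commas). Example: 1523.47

Answer: 3037.23

Derivation:
After 1 (month_end (apply 3% monthly interest)): balance=$0.00 total_interest=$0.00
After 2 (deposit($1000)): balance=$1000.00 total_interest=$0.00
After 3 (deposit($100)): balance=$1100.00 total_interest=$0.00
After 4 (deposit($1000)): balance=$2100.00 total_interest=$0.00
After 5 (month_end (apply 3% monthly interest)): balance=$2163.00 total_interest=$63.00
After 6 (year_end (apply 10% annual interest)): balance=$2379.30 total_interest=$279.30
After 7 (deposit($200)): balance=$2579.30 total_interest=$279.30
After 8 (year_end (apply 10% annual interest)): balance=$2837.23 total_interest=$537.23
After 9 (withdraw($300)): balance=$2537.23 total_interest=$537.23
After 10 (deposit($500)): balance=$3037.23 total_interest=$537.23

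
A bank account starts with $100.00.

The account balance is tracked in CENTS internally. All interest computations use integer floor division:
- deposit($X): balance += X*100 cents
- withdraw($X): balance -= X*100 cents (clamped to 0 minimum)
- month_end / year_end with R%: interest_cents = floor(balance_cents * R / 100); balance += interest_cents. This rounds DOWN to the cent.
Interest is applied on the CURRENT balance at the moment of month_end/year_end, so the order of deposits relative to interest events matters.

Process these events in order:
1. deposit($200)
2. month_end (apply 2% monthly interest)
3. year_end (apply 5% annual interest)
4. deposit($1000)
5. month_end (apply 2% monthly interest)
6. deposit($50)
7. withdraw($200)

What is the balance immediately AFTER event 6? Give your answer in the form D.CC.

After 1 (deposit($200)): balance=$300.00 total_interest=$0.00
After 2 (month_end (apply 2% monthly interest)): balance=$306.00 total_interest=$6.00
After 3 (year_end (apply 5% annual interest)): balance=$321.30 total_interest=$21.30
After 4 (deposit($1000)): balance=$1321.30 total_interest=$21.30
After 5 (month_end (apply 2% monthly interest)): balance=$1347.72 total_interest=$47.72
After 6 (deposit($50)): balance=$1397.72 total_interest=$47.72

Answer: 1397.72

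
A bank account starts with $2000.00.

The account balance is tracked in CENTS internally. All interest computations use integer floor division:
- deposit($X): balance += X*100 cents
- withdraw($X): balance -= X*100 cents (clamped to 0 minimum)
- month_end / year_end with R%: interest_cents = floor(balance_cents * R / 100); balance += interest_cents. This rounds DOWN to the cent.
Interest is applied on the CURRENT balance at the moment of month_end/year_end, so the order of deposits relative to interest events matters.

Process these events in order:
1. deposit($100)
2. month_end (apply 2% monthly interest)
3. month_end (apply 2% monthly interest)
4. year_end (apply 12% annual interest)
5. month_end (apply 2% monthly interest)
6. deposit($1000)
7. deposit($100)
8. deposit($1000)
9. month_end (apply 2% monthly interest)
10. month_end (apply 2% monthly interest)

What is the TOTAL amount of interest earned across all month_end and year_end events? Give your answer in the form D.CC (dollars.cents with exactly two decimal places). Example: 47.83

After 1 (deposit($100)): balance=$2100.00 total_interest=$0.00
After 2 (month_end (apply 2% monthly interest)): balance=$2142.00 total_interest=$42.00
After 3 (month_end (apply 2% monthly interest)): balance=$2184.84 total_interest=$84.84
After 4 (year_end (apply 12% annual interest)): balance=$2447.02 total_interest=$347.02
After 5 (month_end (apply 2% monthly interest)): balance=$2495.96 total_interest=$395.96
After 6 (deposit($1000)): balance=$3495.96 total_interest=$395.96
After 7 (deposit($100)): balance=$3595.96 total_interest=$395.96
After 8 (deposit($1000)): balance=$4595.96 total_interest=$395.96
After 9 (month_end (apply 2% monthly interest)): balance=$4687.87 total_interest=$487.87
After 10 (month_end (apply 2% monthly interest)): balance=$4781.62 total_interest=$581.62

Answer: 581.62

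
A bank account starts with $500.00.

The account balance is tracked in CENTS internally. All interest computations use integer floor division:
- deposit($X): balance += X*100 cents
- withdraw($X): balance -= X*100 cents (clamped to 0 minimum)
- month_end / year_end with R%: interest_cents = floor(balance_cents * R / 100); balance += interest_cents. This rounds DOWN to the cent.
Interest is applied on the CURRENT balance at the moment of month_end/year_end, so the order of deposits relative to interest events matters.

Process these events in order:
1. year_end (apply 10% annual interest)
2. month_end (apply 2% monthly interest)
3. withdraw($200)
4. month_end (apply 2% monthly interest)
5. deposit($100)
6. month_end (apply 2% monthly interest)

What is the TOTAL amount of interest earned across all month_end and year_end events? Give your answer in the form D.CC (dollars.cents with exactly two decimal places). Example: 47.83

After 1 (year_end (apply 10% annual interest)): balance=$550.00 total_interest=$50.00
After 2 (month_end (apply 2% monthly interest)): balance=$561.00 total_interest=$61.00
After 3 (withdraw($200)): balance=$361.00 total_interest=$61.00
After 4 (month_end (apply 2% monthly interest)): balance=$368.22 total_interest=$68.22
After 5 (deposit($100)): balance=$468.22 total_interest=$68.22
After 6 (month_end (apply 2% monthly interest)): balance=$477.58 total_interest=$77.58

Answer: 77.58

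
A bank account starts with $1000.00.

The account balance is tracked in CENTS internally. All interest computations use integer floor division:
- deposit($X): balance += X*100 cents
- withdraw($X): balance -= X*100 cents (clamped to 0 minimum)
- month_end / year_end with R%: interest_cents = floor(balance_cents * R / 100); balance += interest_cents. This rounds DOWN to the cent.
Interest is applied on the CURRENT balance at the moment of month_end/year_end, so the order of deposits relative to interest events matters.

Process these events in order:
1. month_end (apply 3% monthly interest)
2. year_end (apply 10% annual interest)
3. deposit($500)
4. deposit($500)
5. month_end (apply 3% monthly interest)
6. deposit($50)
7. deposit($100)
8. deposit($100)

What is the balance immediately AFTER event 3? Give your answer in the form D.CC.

After 1 (month_end (apply 3% monthly interest)): balance=$1030.00 total_interest=$30.00
After 2 (year_end (apply 10% annual interest)): balance=$1133.00 total_interest=$133.00
After 3 (deposit($500)): balance=$1633.00 total_interest=$133.00

Answer: 1633.00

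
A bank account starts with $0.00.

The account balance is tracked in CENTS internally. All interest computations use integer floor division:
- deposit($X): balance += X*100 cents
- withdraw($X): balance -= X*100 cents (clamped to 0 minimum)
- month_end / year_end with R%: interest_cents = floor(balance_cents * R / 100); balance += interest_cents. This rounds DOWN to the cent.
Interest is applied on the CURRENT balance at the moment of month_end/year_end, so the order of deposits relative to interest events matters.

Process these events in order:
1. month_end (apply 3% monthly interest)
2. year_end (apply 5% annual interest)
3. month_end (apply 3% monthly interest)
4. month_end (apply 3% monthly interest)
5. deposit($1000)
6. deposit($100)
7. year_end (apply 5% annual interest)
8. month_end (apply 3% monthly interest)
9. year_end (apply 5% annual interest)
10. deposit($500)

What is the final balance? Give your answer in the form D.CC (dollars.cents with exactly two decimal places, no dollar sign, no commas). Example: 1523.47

After 1 (month_end (apply 3% monthly interest)): balance=$0.00 total_interest=$0.00
After 2 (year_end (apply 5% annual interest)): balance=$0.00 total_interest=$0.00
After 3 (month_end (apply 3% monthly interest)): balance=$0.00 total_interest=$0.00
After 4 (month_end (apply 3% monthly interest)): balance=$0.00 total_interest=$0.00
After 5 (deposit($1000)): balance=$1000.00 total_interest=$0.00
After 6 (deposit($100)): balance=$1100.00 total_interest=$0.00
After 7 (year_end (apply 5% annual interest)): balance=$1155.00 total_interest=$55.00
After 8 (month_end (apply 3% monthly interest)): balance=$1189.65 total_interest=$89.65
After 9 (year_end (apply 5% annual interest)): balance=$1249.13 total_interest=$149.13
After 10 (deposit($500)): balance=$1749.13 total_interest=$149.13

Answer: 1749.13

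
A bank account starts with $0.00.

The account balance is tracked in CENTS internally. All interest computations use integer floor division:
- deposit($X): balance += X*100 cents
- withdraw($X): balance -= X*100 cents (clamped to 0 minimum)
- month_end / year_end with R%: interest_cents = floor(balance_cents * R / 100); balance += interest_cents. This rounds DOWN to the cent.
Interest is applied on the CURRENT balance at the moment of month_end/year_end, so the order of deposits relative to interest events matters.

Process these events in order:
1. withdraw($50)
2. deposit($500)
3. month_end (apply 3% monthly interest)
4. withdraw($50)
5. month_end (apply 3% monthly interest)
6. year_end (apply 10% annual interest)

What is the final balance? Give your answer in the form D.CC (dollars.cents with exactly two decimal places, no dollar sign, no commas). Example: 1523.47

After 1 (withdraw($50)): balance=$0.00 total_interest=$0.00
After 2 (deposit($500)): balance=$500.00 total_interest=$0.00
After 3 (month_end (apply 3% monthly interest)): balance=$515.00 total_interest=$15.00
After 4 (withdraw($50)): balance=$465.00 total_interest=$15.00
After 5 (month_end (apply 3% monthly interest)): balance=$478.95 total_interest=$28.95
After 6 (year_end (apply 10% annual interest)): balance=$526.84 total_interest=$76.84

Answer: 526.84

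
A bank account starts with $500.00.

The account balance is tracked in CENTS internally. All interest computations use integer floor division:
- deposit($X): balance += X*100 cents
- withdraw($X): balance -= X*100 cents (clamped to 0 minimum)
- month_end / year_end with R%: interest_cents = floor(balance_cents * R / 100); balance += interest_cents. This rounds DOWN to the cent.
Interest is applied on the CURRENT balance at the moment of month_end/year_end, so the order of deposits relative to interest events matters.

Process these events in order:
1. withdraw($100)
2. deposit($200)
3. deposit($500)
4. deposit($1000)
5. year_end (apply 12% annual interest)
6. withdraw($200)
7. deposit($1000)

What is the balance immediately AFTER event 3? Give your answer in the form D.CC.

Answer: 1100.00

Derivation:
After 1 (withdraw($100)): balance=$400.00 total_interest=$0.00
After 2 (deposit($200)): balance=$600.00 total_interest=$0.00
After 3 (deposit($500)): balance=$1100.00 total_interest=$0.00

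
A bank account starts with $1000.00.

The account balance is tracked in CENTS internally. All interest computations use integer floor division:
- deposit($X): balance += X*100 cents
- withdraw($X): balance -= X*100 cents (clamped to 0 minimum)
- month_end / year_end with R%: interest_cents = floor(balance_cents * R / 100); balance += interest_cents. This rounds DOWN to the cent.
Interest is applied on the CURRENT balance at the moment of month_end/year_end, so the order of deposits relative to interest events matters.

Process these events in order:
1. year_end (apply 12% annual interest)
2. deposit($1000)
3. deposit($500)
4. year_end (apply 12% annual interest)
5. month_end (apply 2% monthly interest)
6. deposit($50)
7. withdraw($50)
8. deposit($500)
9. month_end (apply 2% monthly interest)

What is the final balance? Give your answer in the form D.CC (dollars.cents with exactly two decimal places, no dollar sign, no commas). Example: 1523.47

Answer: 3562.94

Derivation:
After 1 (year_end (apply 12% annual interest)): balance=$1120.00 total_interest=$120.00
After 2 (deposit($1000)): balance=$2120.00 total_interest=$120.00
After 3 (deposit($500)): balance=$2620.00 total_interest=$120.00
After 4 (year_end (apply 12% annual interest)): balance=$2934.40 total_interest=$434.40
After 5 (month_end (apply 2% monthly interest)): balance=$2993.08 total_interest=$493.08
After 6 (deposit($50)): balance=$3043.08 total_interest=$493.08
After 7 (withdraw($50)): balance=$2993.08 total_interest=$493.08
After 8 (deposit($500)): balance=$3493.08 total_interest=$493.08
After 9 (month_end (apply 2% monthly interest)): balance=$3562.94 total_interest=$562.94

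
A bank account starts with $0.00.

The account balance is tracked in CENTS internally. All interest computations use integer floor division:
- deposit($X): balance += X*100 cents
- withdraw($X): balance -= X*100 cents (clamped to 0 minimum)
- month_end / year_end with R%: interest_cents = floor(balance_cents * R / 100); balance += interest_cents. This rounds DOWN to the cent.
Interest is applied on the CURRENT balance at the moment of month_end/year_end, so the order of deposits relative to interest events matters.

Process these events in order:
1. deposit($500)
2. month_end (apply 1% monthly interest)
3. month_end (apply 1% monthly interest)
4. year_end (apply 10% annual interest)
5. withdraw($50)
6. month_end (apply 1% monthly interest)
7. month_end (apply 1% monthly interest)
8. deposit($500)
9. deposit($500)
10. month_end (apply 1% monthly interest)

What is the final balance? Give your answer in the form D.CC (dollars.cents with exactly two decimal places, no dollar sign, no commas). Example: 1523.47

Answer: 1536.53

Derivation:
After 1 (deposit($500)): balance=$500.00 total_interest=$0.00
After 2 (month_end (apply 1% monthly interest)): balance=$505.00 total_interest=$5.00
After 3 (month_end (apply 1% monthly interest)): balance=$510.05 total_interest=$10.05
After 4 (year_end (apply 10% annual interest)): balance=$561.05 total_interest=$61.05
After 5 (withdraw($50)): balance=$511.05 total_interest=$61.05
After 6 (month_end (apply 1% monthly interest)): balance=$516.16 total_interest=$66.16
After 7 (month_end (apply 1% monthly interest)): balance=$521.32 total_interest=$71.32
After 8 (deposit($500)): balance=$1021.32 total_interest=$71.32
After 9 (deposit($500)): balance=$1521.32 total_interest=$71.32
After 10 (month_end (apply 1% monthly interest)): balance=$1536.53 total_interest=$86.53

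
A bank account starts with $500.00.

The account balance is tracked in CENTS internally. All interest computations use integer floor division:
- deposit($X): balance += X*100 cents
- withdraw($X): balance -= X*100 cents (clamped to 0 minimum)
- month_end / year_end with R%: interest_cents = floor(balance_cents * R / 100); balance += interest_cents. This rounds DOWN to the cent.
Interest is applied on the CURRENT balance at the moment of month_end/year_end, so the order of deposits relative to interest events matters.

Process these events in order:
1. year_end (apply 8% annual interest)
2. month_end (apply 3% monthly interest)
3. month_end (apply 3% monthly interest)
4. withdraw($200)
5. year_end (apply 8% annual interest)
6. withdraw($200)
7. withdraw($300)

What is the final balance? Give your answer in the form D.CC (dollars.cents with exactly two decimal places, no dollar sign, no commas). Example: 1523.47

Answer: 0.00

Derivation:
After 1 (year_end (apply 8% annual interest)): balance=$540.00 total_interest=$40.00
After 2 (month_end (apply 3% monthly interest)): balance=$556.20 total_interest=$56.20
After 3 (month_end (apply 3% monthly interest)): balance=$572.88 total_interest=$72.88
After 4 (withdraw($200)): balance=$372.88 total_interest=$72.88
After 5 (year_end (apply 8% annual interest)): balance=$402.71 total_interest=$102.71
After 6 (withdraw($200)): balance=$202.71 total_interest=$102.71
After 7 (withdraw($300)): balance=$0.00 total_interest=$102.71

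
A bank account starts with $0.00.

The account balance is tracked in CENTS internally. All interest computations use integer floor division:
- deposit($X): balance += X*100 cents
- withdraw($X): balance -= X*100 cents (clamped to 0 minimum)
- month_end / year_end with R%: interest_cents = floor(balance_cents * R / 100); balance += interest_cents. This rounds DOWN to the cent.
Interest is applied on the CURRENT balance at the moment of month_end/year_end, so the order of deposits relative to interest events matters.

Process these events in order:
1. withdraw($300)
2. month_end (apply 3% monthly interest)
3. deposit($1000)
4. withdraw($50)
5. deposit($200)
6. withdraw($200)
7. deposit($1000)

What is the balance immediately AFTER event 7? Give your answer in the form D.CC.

Answer: 1950.00

Derivation:
After 1 (withdraw($300)): balance=$0.00 total_interest=$0.00
After 2 (month_end (apply 3% monthly interest)): balance=$0.00 total_interest=$0.00
After 3 (deposit($1000)): balance=$1000.00 total_interest=$0.00
After 4 (withdraw($50)): balance=$950.00 total_interest=$0.00
After 5 (deposit($200)): balance=$1150.00 total_interest=$0.00
After 6 (withdraw($200)): balance=$950.00 total_interest=$0.00
After 7 (deposit($1000)): balance=$1950.00 total_interest=$0.00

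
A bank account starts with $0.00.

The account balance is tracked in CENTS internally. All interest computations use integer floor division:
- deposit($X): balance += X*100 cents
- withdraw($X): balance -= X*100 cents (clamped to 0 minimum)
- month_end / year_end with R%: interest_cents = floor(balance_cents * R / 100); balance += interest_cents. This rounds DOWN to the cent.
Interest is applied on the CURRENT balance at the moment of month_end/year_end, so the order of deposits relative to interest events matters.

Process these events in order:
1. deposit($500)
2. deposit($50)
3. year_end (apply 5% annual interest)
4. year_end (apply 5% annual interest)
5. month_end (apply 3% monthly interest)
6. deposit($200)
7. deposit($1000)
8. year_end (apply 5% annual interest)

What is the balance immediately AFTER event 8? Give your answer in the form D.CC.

Answer: 1915.78

Derivation:
After 1 (deposit($500)): balance=$500.00 total_interest=$0.00
After 2 (deposit($50)): balance=$550.00 total_interest=$0.00
After 3 (year_end (apply 5% annual interest)): balance=$577.50 total_interest=$27.50
After 4 (year_end (apply 5% annual interest)): balance=$606.37 total_interest=$56.37
After 5 (month_end (apply 3% monthly interest)): balance=$624.56 total_interest=$74.56
After 6 (deposit($200)): balance=$824.56 total_interest=$74.56
After 7 (deposit($1000)): balance=$1824.56 total_interest=$74.56
After 8 (year_end (apply 5% annual interest)): balance=$1915.78 total_interest=$165.78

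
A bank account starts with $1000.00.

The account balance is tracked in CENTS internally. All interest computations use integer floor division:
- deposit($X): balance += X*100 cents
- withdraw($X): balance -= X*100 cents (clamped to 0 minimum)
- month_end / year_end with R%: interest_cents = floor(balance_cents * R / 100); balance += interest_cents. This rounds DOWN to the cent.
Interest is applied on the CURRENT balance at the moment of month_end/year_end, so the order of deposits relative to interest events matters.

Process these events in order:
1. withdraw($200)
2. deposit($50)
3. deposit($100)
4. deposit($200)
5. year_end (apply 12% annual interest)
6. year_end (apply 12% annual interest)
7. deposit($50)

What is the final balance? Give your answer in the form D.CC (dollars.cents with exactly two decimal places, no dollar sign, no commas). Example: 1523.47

After 1 (withdraw($200)): balance=$800.00 total_interest=$0.00
After 2 (deposit($50)): balance=$850.00 total_interest=$0.00
After 3 (deposit($100)): balance=$950.00 total_interest=$0.00
After 4 (deposit($200)): balance=$1150.00 total_interest=$0.00
After 5 (year_end (apply 12% annual interest)): balance=$1288.00 total_interest=$138.00
After 6 (year_end (apply 12% annual interest)): balance=$1442.56 total_interest=$292.56
After 7 (deposit($50)): balance=$1492.56 total_interest=$292.56

Answer: 1492.56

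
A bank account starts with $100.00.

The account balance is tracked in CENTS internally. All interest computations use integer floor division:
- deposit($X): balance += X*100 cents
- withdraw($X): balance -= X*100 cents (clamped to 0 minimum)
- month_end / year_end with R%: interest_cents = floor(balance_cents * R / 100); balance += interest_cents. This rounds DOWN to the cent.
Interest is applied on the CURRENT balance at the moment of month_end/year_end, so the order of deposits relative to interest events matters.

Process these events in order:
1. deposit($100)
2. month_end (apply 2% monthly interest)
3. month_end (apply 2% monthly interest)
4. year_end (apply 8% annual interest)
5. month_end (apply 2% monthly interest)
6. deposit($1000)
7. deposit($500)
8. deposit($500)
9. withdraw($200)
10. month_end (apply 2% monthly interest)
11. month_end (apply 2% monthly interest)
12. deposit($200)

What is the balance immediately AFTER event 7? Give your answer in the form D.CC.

After 1 (deposit($100)): balance=$200.00 total_interest=$0.00
After 2 (month_end (apply 2% monthly interest)): balance=$204.00 total_interest=$4.00
After 3 (month_end (apply 2% monthly interest)): balance=$208.08 total_interest=$8.08
After 4 (year_end (apply 8% annual interest)): balance=$224.72 total_interest=$24.72
After 5 (month_end (apply 2% monthly interest)): balance=$229.21 total_interest=$29.21
After 6 (deposit($1000)): balance=$1229.21 total_interest=$29.21
After 7 (deposit($500)): balance=$1729.21 total_interest=$29.21

Answer: 1729.21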